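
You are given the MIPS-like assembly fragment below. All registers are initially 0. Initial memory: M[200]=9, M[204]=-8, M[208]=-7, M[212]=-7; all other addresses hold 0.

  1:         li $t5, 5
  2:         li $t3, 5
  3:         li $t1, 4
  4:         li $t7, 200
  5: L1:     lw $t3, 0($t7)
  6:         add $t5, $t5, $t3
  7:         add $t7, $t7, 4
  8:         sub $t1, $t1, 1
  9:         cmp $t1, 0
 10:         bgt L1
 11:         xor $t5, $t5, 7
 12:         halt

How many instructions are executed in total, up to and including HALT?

$t5=5
$t3=5
$t1=4
$t7=200
$t3=M[200]=9
$t5=5+9=14
$t7=200+4=204
$t1=4-1=3
cmp $t1, 0  (cmp 3,0)
bgt L1: taken
$t3=M[204]=-8
$t5=14+(-8)=6
$t7=204+4=208
$t1=3-1=2
cmp $t1, 0  (cmp 2,0)
bgt L1: taken
$t3=M[208]=-7
$t5=6+(-7)=-1
$t7=208+4=212
$t1=2-1=1
cmp $t1, 0  (cmp 1,0)
bgt L1: taken
$t3=M[212]=-7
$t5=(-1)+(-7)=-8
$t7=212+4=216
$t1=1-1=0
cmp $t1, 0  (cmp 0,0)
bgt L1: not taken
$t5=(-8)^7=-1
halt.
Total executed instructions: 30.

30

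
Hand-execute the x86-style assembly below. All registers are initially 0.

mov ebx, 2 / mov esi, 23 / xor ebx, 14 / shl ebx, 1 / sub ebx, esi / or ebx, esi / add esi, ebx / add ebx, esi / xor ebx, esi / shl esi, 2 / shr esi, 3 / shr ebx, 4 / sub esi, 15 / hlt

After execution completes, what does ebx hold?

mov ebx, 2 → ebx=2
mov esi, 23 → esi=23
xor ebx, 14 → ebx=2^14=12
shl ebx, 1 → ebx=12<<1=24
sub ebx, esi → ebx=24-23=1
or ebx, esi → ebx=1|23=23
add esi, ebx → esi=23+23=46
add ebx, esi → ebx=23+46=69
xor ebx, esi → ebx=69^46=107
shl esi, 2 → esi=46<<2=184
shr esi, 3 → esi=184>>3=23
shr ebx, 4 → ebx=107>>4=6
sub esi, 15 → esi=23-15=8
halt.

6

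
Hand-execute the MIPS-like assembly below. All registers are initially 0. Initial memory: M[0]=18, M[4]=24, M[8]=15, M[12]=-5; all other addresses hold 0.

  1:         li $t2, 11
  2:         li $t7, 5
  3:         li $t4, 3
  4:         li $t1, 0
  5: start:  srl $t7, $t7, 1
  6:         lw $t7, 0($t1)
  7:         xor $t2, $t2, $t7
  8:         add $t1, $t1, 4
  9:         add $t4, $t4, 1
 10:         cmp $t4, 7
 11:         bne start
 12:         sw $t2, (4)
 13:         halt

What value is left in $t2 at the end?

$t2=11
$t7=5
$t4=3
$t1=0
$t7=5>>1=2
$t7=M[0]=18
$t2=11^18=25
$t1=0+4=4
$t4=3+1=4
cmp $t4, 7  (cmp 4,7)
bne start: taken
$t7=18>>1=9
$t7=M[4]=24
$t2=25^24=1
$t1=4+4=8
$t4=4+1=5
cmp $t4, 7  (cmp 5,7)
bne start: taken
$t7=24>>1=12
$t7=M[8]=15
$t2=1^15=14
$t1=8+4=12
$t4=5+1=6
cmp $t4, 7  (cmp 6,7)
bne start: taken
$t7=15>>1=7
$t7=M[12]=-5
$t2=14^(-5)=-11
$t1=12+4=16
$t4=6+1=7
cmp $t4, 7  (cmp 7,7)
bne start: not taken
sw $t2, (4) → M[4]=-11
halt.

-11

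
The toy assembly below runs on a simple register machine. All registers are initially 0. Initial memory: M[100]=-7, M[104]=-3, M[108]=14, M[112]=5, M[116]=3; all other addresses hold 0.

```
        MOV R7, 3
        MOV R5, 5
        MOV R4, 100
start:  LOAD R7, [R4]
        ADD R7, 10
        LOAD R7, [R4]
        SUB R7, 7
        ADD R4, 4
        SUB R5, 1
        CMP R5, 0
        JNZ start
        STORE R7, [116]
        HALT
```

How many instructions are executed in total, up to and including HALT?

after MOV R7, 3: R7=3
after MOV R5, 5: R5=5
after MOV R4, 100: R4=100
after LOAD R7, [R4]: R7=M[100]=-7
after ADD R7, 10: R7=(-7)+10=3
after LOAD R7, [R4]: R7=M[100]=-7
after SUB R7, 7: R7=(-7)-7=-14
after ADD R4, 4: R4=100+4=104
after SUB R5, 1: R5=5-1=4
CMP R5, 0  (cmp 4,0)
JNZ start: taken
after LOAD R7, [R4]: R7=M[104]=-3
after ADD R7, 10: R7=(-3)+10=7
after LOAD R7, [R4]: R7=M[104]=-3
after SUB R7, 7: R7=(-3)-7=-10
after ADD R4, 4: R4=104+4=108
after SUB R5, 1: R5=4-1=3
CMP R5, 0  (cmp 3,0)
JNZ start: taken
after LOAD R7, [R4]: R7=M[108]=14
after ADD R7, 10: R7=14+10=24
after LOAD R7, [R4]: R7=M[108]=14
after SUB R7, 7: R7=14-7=7
after ADD R4, 4: R4=108+4=112
after SUB R5, 1: R5=3-1=2
CMP R5, 0  (cmp 2,0)
JNZ start: taken
after LOAD R7, [R4]: R7=M[112]=5
after ADD R7, 10: R7=5+10=15
after LOAD R7, [R4]: R7=M[112]=5
after SUB R7, 7: R7=5-7=-2
after ADD R4, 4: R4=112+4=116
after SUB R5, 1: R5=2-1=1
CMP R5, 0  (cmp 1,0)
JNZ start: taken
after LOAD R7, [R4]: R7=M[116]=3
after ADD R7, 10: R7=3+10=13
after LOAD R7, [R4]: R7=M[116]=3
after SUB R7, 7: R7=3-7=-4
after ADD R4, 4: R4=116+4=120
after SUB R5, 1: R5=1-1=0
CMP R5, 0  (cmp 0,0)
JNZ start: not taken
STORE R7, [116] → M[116]=-4
halt.
Total executed instructions: 45.

45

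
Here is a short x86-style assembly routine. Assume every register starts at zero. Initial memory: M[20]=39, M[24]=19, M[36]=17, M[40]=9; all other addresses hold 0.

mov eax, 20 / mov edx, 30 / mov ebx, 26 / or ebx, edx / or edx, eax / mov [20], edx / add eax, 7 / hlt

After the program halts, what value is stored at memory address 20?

mov eax, 20 → eax=20
mov edx, 30 → edx=30
mov ebx, 26 → ebx=26
or ebx, edx → ebx=26|30=30
or edx, eax → edx=30|20=30
mov [20], edx → M[20]=30
add eax, 7 → eax=20+7=27
halt.

30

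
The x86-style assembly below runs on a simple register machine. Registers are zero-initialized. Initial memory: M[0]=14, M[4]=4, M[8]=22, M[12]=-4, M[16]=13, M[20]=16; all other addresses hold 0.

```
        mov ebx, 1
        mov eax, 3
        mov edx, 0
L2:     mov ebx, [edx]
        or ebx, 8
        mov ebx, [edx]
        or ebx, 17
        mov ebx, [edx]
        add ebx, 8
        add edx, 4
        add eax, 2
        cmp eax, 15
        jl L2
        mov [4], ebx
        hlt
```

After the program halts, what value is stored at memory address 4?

after mov ebx, 1: ebx=1
after mov eax, 3: eax=3
after mov edx, 0: edx=0
after mov ebx, [edx]: ebx=M[0]=14
after or ebx, 8: ebx=14|8=14
after mov ebx, [edx]: ebx=M[0]=14
after or ebx, 17: ebx=14|17=31
after mov ebx, [edx]: ebx=M[0]=14
after add ebx, 8: ebx=14+8=22
after add edx, 4: edx=0+4=4
after add eax, 2: eax=3+2=5
cmp eax, 15  (cmp 5,15)
jl L2: taken
after mov ebx, [edx]: ebx=M[4]=4
after or ebx, 8: ebx=4|8=12
after mov ebx, [edx]: ebx=M[4]=4
after or ebx, 17: ebx=4|17=21
after mov ebx, [edx]: ebx=M[4]=4
after add ebx, 8: ebx=4+8=12
after add edx, 4: edx=4+4=8
after add eax, 2: eax=5+2=7
cmp eax, 15  (cmp 7,15)
jl L2: taken
after mov ebx, [edx]: ebx=M[8]=22
after or ebx, 8: ebx=22|8=30
after mov ebx, [edx]: ebx=M[8]=22
after or ebx, 17: ebx=22|17=23
after mov ebx, [edx]: ebx=M[8]=22
after add ebx, 8: ebx=22+8=30
after add edx, 4: edx=8+4=12
after add eax, 2: eax=7+2=9
cmp eax, 15  (cmp 9,15)
jl L2: taken
after mov ebx, [edx]: ebx=M[12]=-4
after or ebx, 8: ebx=(-4)|8=-4
after mov ebx, [edx]: ebx=M[12]=-4
after or ebx, 17: ebx=(-4)|17=-3
after mov ebx, [edx]: ebx=M[12]=-4
after add ebx, 8: ebx=(-4)+8=4
after add edx, 4: edx=12+4=16
after add eax, 2: eax=9+2=11
cmp eax, 15  (cmp 11,15)
jl L2: taken
after mov ebx, [edx]: ebx=M[16]=13
after or ebx, 8: ebx=13|8=13
after mov ebx, [edx]: ebx=M[16]=13
after or ebx, 17: ebx=13|17=29
after mov ebx, [edx]: ebx=M[16]=13
after add ebx, 8: ebx=13+8=21
after add edx, 4: edx=16+4=20
after add eax, 2: eax=11+2=13
cmp eax, 15  (cmp 13,15)
jl L2: taken
after mov ebx, [edx]: ebx=M[20]=16
after or ebx, 8: ebx=16|8=24
after mov ebx, [edx]: ebx=M[20]=16
after or ebx, 17: ebx=16|17=17
after mov ebx, [edx]: ebx=M[20]=16
after add ebx, 8: ebx=16+8=24
after add edx, 4: edx=20+4=24
after add eax, 2: eax=13+2=15
cmp eax, 15  (cmp 15,15)
jl L2: not taken
mov [4], ebx → M[4]=24
halt.

24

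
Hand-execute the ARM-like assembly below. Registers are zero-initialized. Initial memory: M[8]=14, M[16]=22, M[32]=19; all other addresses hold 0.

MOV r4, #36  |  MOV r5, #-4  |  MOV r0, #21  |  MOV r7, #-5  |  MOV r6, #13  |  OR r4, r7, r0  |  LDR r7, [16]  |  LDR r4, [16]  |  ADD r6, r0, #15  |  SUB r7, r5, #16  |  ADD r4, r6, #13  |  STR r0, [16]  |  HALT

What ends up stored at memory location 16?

21

after MOV r4, #36: r4=36
after MOV r5, #-4: r5=-4
after MOV r0, #21: r0=21
after MOV r7, #-5: r7=-5
after MOV r6, #13: r6=13
after OR r4, r7, r0: r4=(-5)|21=-1
after LDR r7, [16]: r7=M[16]=22
after LDR r4, [16]: r4=M[16]=22
after ADD r6, r0, #15: r6=21+15=36
after SUB r7, r5, #16: r7=(-4)-16=-20
after ADD r4, r6, #13: r4=36+13=49
STR r0, [16] → M[16]=21
halt.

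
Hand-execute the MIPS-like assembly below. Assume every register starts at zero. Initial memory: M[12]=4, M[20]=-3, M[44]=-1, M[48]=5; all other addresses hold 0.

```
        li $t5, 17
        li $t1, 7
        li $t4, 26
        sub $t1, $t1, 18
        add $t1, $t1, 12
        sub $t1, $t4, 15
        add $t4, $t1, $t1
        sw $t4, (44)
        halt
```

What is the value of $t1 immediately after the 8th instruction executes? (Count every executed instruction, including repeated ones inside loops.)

after li $t5, 17: $t5=17
after li $t1, 7: $t1=7
after li $t4, 26: $t4=26
after sub $t1, $t1, 18: $t1=7-18=-11
after add $t1, $t1, 12: $t1=(-11)+12=1
after sub $t1, $t4, 15: $t1=26-15=11
after add $t4, $t1, $t1: $t4=11+11=22
sw $t4, (44) → M[44]=22
After step 8: $t1 = 11.

11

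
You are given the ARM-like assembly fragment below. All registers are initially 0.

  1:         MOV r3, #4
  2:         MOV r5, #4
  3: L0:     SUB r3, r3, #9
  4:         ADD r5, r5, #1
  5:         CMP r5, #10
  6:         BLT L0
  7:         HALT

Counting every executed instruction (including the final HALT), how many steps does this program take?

after MOV r3, #4: r3=4
after MOV r5, #4: r5=4
after SUB r3, r3, #9: r3=4-9=-5
after ADD r5, r5, #1: r5=4+1=5
CMP r5, #10  (cmp 5,10)
BLT L0: taken
after SUB r3, r3, #9: r3=(-5)-9=-14
after ADD r5, r5, #1: r5=5+1=6
CMP r5, #10  (cmp 6,10)
BLT L0: taken
after SUB r3, r3, #9: r3=(-14)-9=-23
after ADD r5, r5, #1: r5=6+1=7
CMP r5, #10  (cmp 7,10)
BLT L0: taken
after SUB r3, r3, #9: r3=(-23)-9=-32
after ADD r5, r5, #1: r5=7+1=8
CMP r5, #10  (cmp 8,10)
BLT L0: taken
after SUB r3, r3, #9: r3=(-32)-9=-41
after ADD r5, r5, #1: r5=8+1=9
CMP r5, #10  (cmp 9,10)
BLT L0: taken
after SUB r3, r3, #9: r3=(-41)-9=-50
after ADD r5, r5, #1: r5=9+1=10
CMP r5, #10  (cmp 10,10)
BLT L0: not taken
halt.
Total executed instructions: 27.

27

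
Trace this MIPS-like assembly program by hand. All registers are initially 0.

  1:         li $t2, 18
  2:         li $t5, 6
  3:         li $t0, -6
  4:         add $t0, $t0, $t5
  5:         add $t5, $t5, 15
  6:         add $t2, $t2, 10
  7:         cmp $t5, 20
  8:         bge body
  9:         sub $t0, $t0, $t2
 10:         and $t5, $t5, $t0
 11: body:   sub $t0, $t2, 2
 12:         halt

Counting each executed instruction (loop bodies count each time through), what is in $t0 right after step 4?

after li $t2, 18: $t2=18
after li $t5, 6: $t5=6
after li $t0, -6: $t0=-6
after add $t0, $t0, $t5: $t0=(-6)+6=0
After step 4: $t0 = 0.

0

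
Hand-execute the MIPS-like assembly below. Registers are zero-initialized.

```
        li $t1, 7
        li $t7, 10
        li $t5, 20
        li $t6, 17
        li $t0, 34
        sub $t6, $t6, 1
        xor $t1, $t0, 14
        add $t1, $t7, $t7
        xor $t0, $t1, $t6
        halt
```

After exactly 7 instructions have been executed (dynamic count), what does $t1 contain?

li $t1, 7 → $t1=7
li $t7, 10 → $t7=10
li $t5, 20 → $t5=20
li $t6, 17 → $t6=17
li $t0, 34 → $t0=34
sub $t6, $t6, 1 → $t6=17-1=16
xor $t1, $t0, 14 → $t1=34^14=44
After step 7: $t1 = 44.

44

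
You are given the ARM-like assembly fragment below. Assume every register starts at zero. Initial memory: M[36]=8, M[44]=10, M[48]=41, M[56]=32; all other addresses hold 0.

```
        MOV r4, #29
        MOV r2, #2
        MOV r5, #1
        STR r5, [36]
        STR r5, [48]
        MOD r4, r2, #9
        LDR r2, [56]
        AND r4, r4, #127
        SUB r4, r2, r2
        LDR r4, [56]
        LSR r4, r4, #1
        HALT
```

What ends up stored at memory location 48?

r4=29
r2=2
r5=1
STR r5, [36] → M[36]=1
STR r5, [48] → M[48]=1
r4=2%9=2
r2=M[56]=32
r4=2&127=2
r4=32-32=0
r4=M[56]=32
r4=32>>1=16
halt.

1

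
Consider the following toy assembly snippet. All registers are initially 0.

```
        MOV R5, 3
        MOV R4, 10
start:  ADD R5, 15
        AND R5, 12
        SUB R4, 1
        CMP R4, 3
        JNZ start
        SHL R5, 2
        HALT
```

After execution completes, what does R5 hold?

32

MOV R5, 3 → R5=3
MOV R4, 10 → R4=10
ADD R5, 15 → R5=3+15=18
AND R5, 12 → R5=18&12=0
SUB R4, 1 → R4=10-1=9
CMP R4, 3  (cmp 9,3)
JNZ start: taken
ADD R5, 15 → R5=0+15=15
AND R5, 12 → R5=15&12=12
SUB R4, 1 → R4=9-1=8
CMP R4, 3  (cmp 8,3)
JNZ start: taken
ADD R5, 15 → R5=12+15=27
AND R5, 12 → R5=27&12=8
SUB R4, 1 → R4=8-1=7
CMP R4, 3  (cmp 7,3)
JNZ start: taken
ADD R5, 15 → R5=8+15=23
AND R5, 12 → R5=23&12=4
SUB R4, 1 → R4=7-1=6
CMP R4, 3  (cmp 6,3)
JNZ start: taken
ADD R5, 15 → R5=4+15=19
AND R5, 12 → R5=19&12=0
SUB R4, 1 → R4=6-1=5
CMP R4, 3  (cmp 5,3)
JNZ start: taken
ADD R5, 15 → R5=0+15=15
AND R5, 12 → R5=15&12=12
SUB R4, 1 → R4=5-1=4
CMP R4, 3  (cmp 4,3)
JNZ start: taken
ADD R5, 15 → R5=12+15=27
AND R5, 12 → R5=27&12=8
SUB R4, 1 → R4=4-1=3
CMP R4, 3  (cmp 3,3)
JNZ start: not taken
SHL R5, 2 → R5=8<<2=32
halt.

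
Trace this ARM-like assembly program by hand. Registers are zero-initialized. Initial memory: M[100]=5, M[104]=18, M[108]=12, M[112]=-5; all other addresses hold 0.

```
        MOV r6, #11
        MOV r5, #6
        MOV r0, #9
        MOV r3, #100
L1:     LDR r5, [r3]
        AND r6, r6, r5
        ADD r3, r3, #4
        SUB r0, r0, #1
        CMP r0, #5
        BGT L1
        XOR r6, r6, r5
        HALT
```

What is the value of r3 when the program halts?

r6=11
r5=6
r0=9
r3=100
r5=M[100]=5
r6=11&5=1
r3=100+4=104
r0=9-1=8
CMP r0, #5  (cmp 8,5)
BGT L1: taken
r5=M[104]=18
r6=1&18=0
r3=104+4=108
r0=8-1=7
CMP r0, #5  (cmp 7,5)
BGT L1: taken
r5=M[108]=12
r6=0&12=0
r3=108+4=112
r0=7-1=6
CMP r0, #5  (cmp 6,5)
BGT L1: taken
r5=M[112]=-5
r6=0&(-5)=0
r3=112+4=116
r0=6-1=5
CMP r0, #5  (cmp 5,5)
BGT L1: not taken
r6=0^(-5)=-5
halt.

116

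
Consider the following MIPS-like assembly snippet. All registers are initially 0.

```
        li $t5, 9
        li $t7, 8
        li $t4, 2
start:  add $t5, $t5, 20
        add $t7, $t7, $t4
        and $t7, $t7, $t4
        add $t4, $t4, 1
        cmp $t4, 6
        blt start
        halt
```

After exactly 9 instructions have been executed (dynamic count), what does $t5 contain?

29

$t5=9
$t7=8
$t4=2
$t5=9+20=29
$t7=8+2=10
$t7=10&2=2
$t4=2+1=3
cmp $t4, 6  (cmp 3,6)
blt start: taken
After step 9: $t5 = 29.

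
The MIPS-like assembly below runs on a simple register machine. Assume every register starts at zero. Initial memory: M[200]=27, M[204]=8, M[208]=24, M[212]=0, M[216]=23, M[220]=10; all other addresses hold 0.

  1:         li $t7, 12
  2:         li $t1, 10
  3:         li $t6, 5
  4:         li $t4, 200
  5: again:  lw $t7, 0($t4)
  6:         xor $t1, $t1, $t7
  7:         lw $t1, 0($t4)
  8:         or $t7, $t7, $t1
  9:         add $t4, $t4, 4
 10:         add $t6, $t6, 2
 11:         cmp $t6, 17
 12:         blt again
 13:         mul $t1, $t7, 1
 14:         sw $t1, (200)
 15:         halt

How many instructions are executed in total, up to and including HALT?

55

li $t7, 12 → $t7=12
li $t1, 10 → $t1=10
li $t6, 5 → $t6=5
li $t4, 200 → $t4=200
lw $t7, 0($t4) → $t7=M[200]=27
xor $t1, $t1, $t7 → $t1=10^27=17
lw $t1, 0($t4) → $t1=M[200]=27
or $t7, $t7, $t1 → $t7=27|27=27
add $t4, $t4, 4 → $t4=200+4=204
add $t6, $t6, 2 → $t6=5+2=7
cmp $t6, 17  (cmp 7,17)
blt again: taken
lw $t7, 0($t4) → $t7=M[204]=8
xor $t1, $t1, $t7 → $t1=27^8=19
lw $t1, 0($t4) → $t1=M[204]=8
or $t7, $t7, $t1 → $t7=8|8=8
add $t4, $t4, 4 → $t4=204+4=208
add $t6, $t6, 2 → $t6=7+2=9
cmp $t6, 17  (cmp 9,17)
blt again: taken
lw $t7, 0($t4) → $t7=M[208]=24
xor $t1, $t1, $t7 → $t1=8^24=16
lw $t1, 0($t4) → $t1=M[208]=24
or $t7, $t7, $t1 → $t7=24|24=24
add $t4, $t4, 4 → $t4=208+4=212
add $t6, $t6, 2 → $t6=9+2=11
cmp $t6, 17  (cmp 11,17)
blt again: taken
lw $t7, 0($t4) → $t7=M[212]=0
xor $t1, $t1, $t7 → $t1=24^0=24
lw $t1, 0($t4) → $t1=M[212]=0
or $t7, $t7, $t1 → $t7=0|0=0
add $t4, $t4, 4 → $t4=212+4=216
add $t6, $t6, 2 → $t6=11+2=13
cmp $t6, 17  (cmp 13,17)
blt again: taken
lw $t7, 0($t4) → $t7=M[216]=23
xor $t1, $t1, $t7 → $t1=0^23=23
lw $t1, 0($t4) → $t1=M[216]=23
or $t7, $t7, $t1 → $t7=23|23=23
add $t4, $t4, 4 → $t4=216+4=220
add $t6, $t6, 2 → $t6=13+2=15
cmp $t6, 17  (cmp 15,17)
blt again: taken
lw $t7, 0($t4) → $t7=M[220]=10
xor $t1, $t1, $t7 → $t1=23^10=29
lw $t1, 0($t4) → $t1=M[220]=10
or $t7, $t7, $t1 → $t7=10|10=10
add $t4, $t4, 4 → $t4=220+4=224
add $t6, $t6, 2 → $t6=15+2=17
cmp $t6, 17  (cmp 17,17)
blt again: not taken
mul $t1, $t7, 1 → $t1=10*1=10
sw $t1, (200) → M[200]=10
halt.
Total executed instructions: 55.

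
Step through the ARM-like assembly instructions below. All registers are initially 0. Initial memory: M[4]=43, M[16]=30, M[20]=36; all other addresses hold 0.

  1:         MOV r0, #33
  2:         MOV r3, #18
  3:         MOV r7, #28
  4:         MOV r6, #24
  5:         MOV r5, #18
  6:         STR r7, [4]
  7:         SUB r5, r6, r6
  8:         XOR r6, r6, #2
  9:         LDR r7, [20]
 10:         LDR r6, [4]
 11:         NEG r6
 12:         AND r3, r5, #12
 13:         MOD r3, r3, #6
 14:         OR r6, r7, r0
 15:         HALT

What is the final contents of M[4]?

28

r0=33
r3=18
r7=28
r6=24
r5=18
STR r7, [4] → M[4]=28
r5=24-24=0
r6=24^2=26
r7=M[20]=36
r6=M[4]=28
r6=-(28)=-28
r3=0&12=0
r3=0%6=0
r6=36|33=37
halt.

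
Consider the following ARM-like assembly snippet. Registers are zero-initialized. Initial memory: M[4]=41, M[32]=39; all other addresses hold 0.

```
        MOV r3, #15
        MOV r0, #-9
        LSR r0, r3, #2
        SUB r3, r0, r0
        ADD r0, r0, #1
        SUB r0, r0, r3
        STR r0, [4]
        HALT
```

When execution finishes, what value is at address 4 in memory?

MOV r3, #15 → r3=15
MOV r0, #-9 → r0=-9
LSR r0, r3, #2 → r0=15>>2=3
SUB r3, r0, r0 → r3=3-3=0
ADD r0, r0, #1 → r0=3+1=4
SUB r0, r0, r3 → r0=4-0=4
STR r0, [4] → M[4]=4
halt.

4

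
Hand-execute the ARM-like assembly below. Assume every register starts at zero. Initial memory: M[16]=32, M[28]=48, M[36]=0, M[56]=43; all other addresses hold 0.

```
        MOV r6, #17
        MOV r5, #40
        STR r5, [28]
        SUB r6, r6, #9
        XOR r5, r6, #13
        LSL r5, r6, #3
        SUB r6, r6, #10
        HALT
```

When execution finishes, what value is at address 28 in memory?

40

MOV r6, #17 → r6=17
MOV r5, #40 → r5=40
STR r5, [28] → M[28]=40
SUB r6, r6, #9 → r6=17-9=8
XOR r5, r6, #13 → r5=8^13=5
LSL r5, r6, #3 → r5=8<<3=64
SUB r6, r6, #10 → r6=8-10=-2
halt.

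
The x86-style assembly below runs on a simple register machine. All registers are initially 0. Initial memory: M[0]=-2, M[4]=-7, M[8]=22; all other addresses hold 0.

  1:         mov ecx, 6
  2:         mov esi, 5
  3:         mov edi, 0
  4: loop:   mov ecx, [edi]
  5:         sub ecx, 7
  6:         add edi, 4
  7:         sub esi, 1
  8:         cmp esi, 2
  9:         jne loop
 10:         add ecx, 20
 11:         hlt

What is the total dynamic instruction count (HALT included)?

after mov ecx, 6: ecx=6
after mov esi, 5: esi=5
after mov edi, 0: edi=0
after mov ecx, [edi]: ecx=M[0]=-2
after sub ecx, 7: ecx=(-2)-7=-9
after add edi, 4: edi=0+4=4
after sub esi, 1: esi=5-1=4
cmp esi, 2  (cmp 4,2)
jne loop: taken
after mov ecx, [edi]: ecx=M[4]=-7
after sub ecx, 7: ecx=(-7)-7=-14
after add edi, 4: edi=4+4=8
after sub esi, 1: esi=4-1=3
cmp esi, 2  (cmp 3,2)
jne loop: taken
after mov ecx, [edi]: ecx=M[8]=22
after sub ecx, 7: ecx=22-7=15
after add edi, 4: edi=8+4=12
after sub esi, 1: esi=3-1=2
cmp esi, 2  (cmp 2,2)
jne loop: not taken
after add ecx, 20: ecx=15+20=35
halt.
Total executed instructions: 23.

23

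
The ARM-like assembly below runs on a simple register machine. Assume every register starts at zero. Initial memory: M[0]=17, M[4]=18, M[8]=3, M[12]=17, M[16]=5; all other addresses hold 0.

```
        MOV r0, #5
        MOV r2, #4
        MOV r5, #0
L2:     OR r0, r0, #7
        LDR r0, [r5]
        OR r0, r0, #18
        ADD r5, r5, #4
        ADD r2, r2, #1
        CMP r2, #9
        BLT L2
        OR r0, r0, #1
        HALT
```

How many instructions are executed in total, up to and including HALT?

after MOV r0, #5: r0=5
after MOV r2, #4: r2=4
after MOV r5, #0: r5=0
after OR r0, r0, #7: r0=5|7=7
after LDR r0, [r5]: r0=M[0]=17
after OR r0, r0, #18: r0=17|18=19
after ADD r5, r5, #4: r5=0+4=4
after ADD r2, r2, #1: r2=4+1=5
CMP r2, #9  (cmp 5,9)
BLT L2: taken
after OR r0, r0, #7: r0=19|7=23
after LDR r0, [r5]: r0=M[4]=18
after OR r0, r0, #18: r0=18|18=18
after ADD r5, r5, #4: r5=4+4=8
after ADD r2, r2, #1: r2=5+1=6
CMP r2, #9  (cmp 6,9)
BLT L2: taken
after OR r0, r0, #7: r0=18|7=23
after LDR r0, [r5]: r0=M[8]=3
after OR r0, r0, #18: r0=3|18=19
after ADD r5, r5, #4: r5=8+4=12
after ADD r2, r2, #1: r2=6+1=7
CMP r2, #9  (cmp 7,9)
BLT L2: taken
after OR r0, r0, #7: r0=19|7=23
after LDR r0, [r5]: r0=M[12]=17
after OR r0, r0, #18: r0=17|18=19
after ADD r5, r5, #4: r5=12+4=16
after ADD r2, r2, #1: r2=7+1=8
CMP r2, #9  (cmp 8,9)
BLT L2: taken
after OR r0, r0, #7: r0=19|7=23
after LDR r0, [r5]: r0=M[16]=5
after OR r0, r0, #18: r0=5|18=23
after ADD r5, r5, #4: r5=16+4=20
after ADD r2, r2, #1: r2=8+1=9
CMP r2, #9  (cmp 9,9)
BLT L2: not taken
after OR r0, r0, #1: r0=23|1=23
halt.
Total executed instructions: 40.

40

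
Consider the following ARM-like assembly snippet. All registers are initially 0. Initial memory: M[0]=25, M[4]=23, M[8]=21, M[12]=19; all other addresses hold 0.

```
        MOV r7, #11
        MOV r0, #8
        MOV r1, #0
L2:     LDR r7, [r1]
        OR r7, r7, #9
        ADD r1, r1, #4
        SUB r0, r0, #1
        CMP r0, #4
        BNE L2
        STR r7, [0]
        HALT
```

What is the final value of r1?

MOV r7, #11 → r7=11
MOV r0, #8 → r0=8
MOV r1, #0 → r1=0
LDR r7, [r1] → r7=M[0]=25
OR r7, r7, #9 → r7=25|9=25
ADD r1, r1, #4 → r1=0+4=4
SUB r0, r0, #1 → r0=8-1=7
CMP r0, #4  (cmp 7,4)
BNE L2: taken
LDR r7, [r1] → r7=M[4]=23
OR r7, r7, #9 → r7=23|9=31
ADD r1, r1, #4 → r1=4+4=8
SUB r0, r0, #1 → r0=7-1=6
CMP r0, #4  (cmp 6,4)
BNE L2: taken
LDR r7, [r1] → r7=M[8]=21
OR r7, r7, #9 → r7=21|9=29
ADD r1, r1, #4 → r1=8+4=12
SUB r0, r0, #1 → r0=6-1=5
CMP r0, #4  (cmp 5,4)
BNE L2: taken
LDR r7, [r1] → r7=M[12]=19
OR r7, r7, #9 → r7=19|9=27
ADD r1, r1, #4 → r1=12+4=16
SUB r0, r0, #1 → r0=5-1=4
CMP r0, #4  (cmp 4,4)
BNE L2: not taken
STR r7, [0] → M[0]=27
halt.

16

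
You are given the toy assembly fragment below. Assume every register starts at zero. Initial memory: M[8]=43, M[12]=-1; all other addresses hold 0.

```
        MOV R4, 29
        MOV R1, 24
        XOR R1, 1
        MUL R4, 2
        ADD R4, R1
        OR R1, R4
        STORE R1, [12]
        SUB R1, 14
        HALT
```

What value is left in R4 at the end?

83

MOV R4, 29 → R4=29
MOV R1, 24 → R1=24
XOR R1, 1 → R1=24^1=25
MUL R4, 2 → R4=29*2=58
ADD R4, R1 → R4=58+25=83
OR R1, R4 → R1=25|83=91
STORE R1, [12] → M[12]=91
SUB R1, 14 → R1=91-14=77
halt.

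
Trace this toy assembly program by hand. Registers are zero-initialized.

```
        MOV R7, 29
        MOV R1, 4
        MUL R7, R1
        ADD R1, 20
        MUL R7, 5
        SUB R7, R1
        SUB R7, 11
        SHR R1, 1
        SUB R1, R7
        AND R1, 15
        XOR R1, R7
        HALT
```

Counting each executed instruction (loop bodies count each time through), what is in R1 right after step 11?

554

MOV R7, 29 → R7=29
MOV R1, 4 → R1=4
MUL R7, R1 → R7=29*4=116
ADD R1, 20 → R1=4+20=24
MUL R7, 5 → R7=116*5=580
SUB R7, R1 → R7=580-24=556
SUB R7, 11 → R7=556-11=545
SHR R1, 1 → R1=24>>1=12
SUB R1, R7 → R1=12-545=-533
AND R1, 15 → R1=(-533)&15=11
XOR R1, R7 → R1=11^545=554
After step 11: R1 = 554.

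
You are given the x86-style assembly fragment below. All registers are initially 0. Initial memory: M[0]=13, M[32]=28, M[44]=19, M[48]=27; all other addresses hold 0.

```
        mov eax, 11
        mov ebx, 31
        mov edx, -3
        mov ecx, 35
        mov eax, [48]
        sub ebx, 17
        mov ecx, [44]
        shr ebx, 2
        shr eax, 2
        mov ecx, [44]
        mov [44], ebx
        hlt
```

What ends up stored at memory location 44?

3

mov eax, 11 → eax=11
mov ebx, 31 → ebx=31
mov edx, -3 → edx=-3
mov ecx, 35 → ecx=35
mov eax, [48] → eax=M[48]=27
sub ebx, 17 → ebx=31-17=14
mov ecx, [44] → ecx=M[44]=19
shr ebx, 2 → ebx=14>>2=3
shr eax, 2 → eax=27>>2=6
mov ecx, [44] → ecx=M[44]=19
mov [44], ebx → M[44]=3
halt.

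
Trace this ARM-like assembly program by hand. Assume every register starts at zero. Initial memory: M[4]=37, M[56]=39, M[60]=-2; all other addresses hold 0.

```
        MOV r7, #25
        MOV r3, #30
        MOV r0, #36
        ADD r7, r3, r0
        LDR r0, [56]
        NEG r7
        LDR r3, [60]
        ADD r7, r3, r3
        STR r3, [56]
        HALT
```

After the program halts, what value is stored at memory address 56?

after MOV r7, #25: r7=25
after MOV r3, #30: r3=30
after MOV r0, #36: r0=36
after ADD r7, r3, r0: r7=30+36=66
after LDR r0, [56]: r0=M[56]=39
after NEG r7: r7=-(66)=-66
after LDR r3, [60]: r3=M[60]=-2
after ADD r7, r3, r3: r7=(-2)+(-2)=-4
STR r3, [56] → M[56]=-2
halt.

-2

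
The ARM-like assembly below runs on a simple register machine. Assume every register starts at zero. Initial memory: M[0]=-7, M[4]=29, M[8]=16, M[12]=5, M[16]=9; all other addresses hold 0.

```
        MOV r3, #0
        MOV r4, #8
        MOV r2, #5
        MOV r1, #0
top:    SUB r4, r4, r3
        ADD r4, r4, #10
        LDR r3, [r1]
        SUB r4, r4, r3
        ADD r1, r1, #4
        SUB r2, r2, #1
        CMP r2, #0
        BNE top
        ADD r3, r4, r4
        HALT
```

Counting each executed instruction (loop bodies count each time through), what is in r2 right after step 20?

3

MOV r3, #0 → r3=0
MOV r4, #8 → r4=8
MOV r2, #5 → r2=5
MOV r1, #0 → r1=0
SUB r4, r4, r3 → r4=8-0=8
ADD r4, r4, #10 → r4=8+10=18
LDR r3, [r1] → r3=M[0]=-7
SUB r4, r4, r3 → r4=18-(-7)=25
ADD r1, r1, #4 → r1=0+4=4
SUB r2, r2, #1 → r2=5-1=4
CMP r2, #0  (cmp 4,0)
BNE top: taken
SUB r4, r4, r3 → r4=25-(-7)=32
ADD r4, r4, #10 → r4=32+10=42
LDR r3, [r1] → r3=M[4]=29
SUB r4, r4, r3 → r4=42-29=13
ADD r1, r1, #4 → r1=4+4=8
SUB r2, r2, #1 → r2=4-1=3
CMP r2, #0  (cmp 3,0)
BNE top: taken
After step 20: r2 = 3.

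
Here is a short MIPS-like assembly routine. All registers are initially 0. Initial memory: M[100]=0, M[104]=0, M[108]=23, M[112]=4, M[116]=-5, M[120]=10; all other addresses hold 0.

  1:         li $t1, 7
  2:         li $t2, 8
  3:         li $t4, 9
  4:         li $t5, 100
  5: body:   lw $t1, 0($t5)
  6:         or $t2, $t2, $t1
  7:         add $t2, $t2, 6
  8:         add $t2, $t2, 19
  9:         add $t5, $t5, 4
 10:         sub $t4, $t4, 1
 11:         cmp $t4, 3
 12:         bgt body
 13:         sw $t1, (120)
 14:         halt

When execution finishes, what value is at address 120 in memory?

after li $t1, 7: $t1=7
after li $t2, 8: $t2=8
after li $t4, 9: $t4=9
after li $t5, 100: $t5=100
after lw $t1, 0($t5): $t1=M[100]=0
after or $t2, $t2, $t1: $t2=8|0=8
after add $t2, $t2, 6: $t2=8+6=14
after add $t2, $t2, 19: $t2=14+19=33
after add $t5, $t5, 4: $t5=100+4=104
after sub $t4, $t4, 1: $t4=9-1=8
cmp $t4, 3  (cmp 8,3)
bgt body: taken
after lw $t1, 0($t5): $t1=M[104]=0
after or $t2, $t2, $t1: $t2=33|0=33
after add $t2, $t2, 6: $t2=33+6=39
after add $t2, $t2, 19: $t2=39+19=58
after add $t5, $t5, 4: $t5=104+4=108
after sub $t4, $t4, 1: $t4=8-1=7
cmp $t4, 3  (cmp 7,3)
bgt body: taken
after lw $t1, 0($t5): $t1=M[108]=23
after or $t2, $t2, $t1: $t2=58|23=63
after add $t2, $t2, 6: $t2=63+6=69
after add $t2, $t2, 19: $t2=69+19=88
after add $t5, $t5, 4: $t5=108+4=112
after sub $t4, $t4, 1: $t4=7-1=6
cmp $t4, 3  (cmp 6,3)
bgt body: taken
after lw $t1, 0($t5): $t1=M[112]=4
after or $t2, $t2, $t1: $t2=88|4=92
after add $t2, $t2, 6: $t2=92+6=98
after add $t2, $t2, 19: $t2=98+19=117
after add $t5, $t5, 4: $t5=112+4=116
after sub $t4, $t4, 1: $t4=6-1=5
cmp $t4, 3  (cmp 5,3)
bgt body: taken
after lw $t1, 0($t5): $t1=M[116]=-5
after or $t2, $t2, $t1: $t2=117|(-5)=-1
after add $t2, $t2, 6: $t2=(-1)+6=5
after add $t2, $t2, 19: $t2=5+19=24
after add $t5, $t5, 4: $t5=116+4=120
after sub $t4, $t4, 1: $t4=5-1=4
cmp $t4, 3  (cmp 4,3)
bgt body: taken
after lw $t1, 0($t5): $t1=M[120]=10
after or $t2, $t2, $t1: $t2=24|10=26
after add $t2, $t2, 6: $t2=26+6=32
after add $t2, $t2, 19: $t2=32+19=51
after add $t5, $t5, 4: $t5=120+4=124
after sub $t4, $t4, 1: $t4=4-1=3
cmp $t4, 3  (cmp 3,3)
bgt body: not taken
sw $t1, (120) → M[120]=10
halt.

10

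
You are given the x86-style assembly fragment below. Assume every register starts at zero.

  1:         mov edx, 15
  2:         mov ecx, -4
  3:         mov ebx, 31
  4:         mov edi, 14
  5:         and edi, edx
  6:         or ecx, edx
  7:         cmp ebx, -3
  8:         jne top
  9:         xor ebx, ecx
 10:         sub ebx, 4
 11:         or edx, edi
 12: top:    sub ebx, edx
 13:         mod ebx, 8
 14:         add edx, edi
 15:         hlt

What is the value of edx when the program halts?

edx=15
ecx=-4
ebx=31
edi=14
edi=14&15=14
ecx=(-4)|15=-1
cmp ebx, -3  (cmp 31,-3)
jne top: taken
ebx=31-15=16
ebx=16%8=0
edx=15+14=29
halt.

29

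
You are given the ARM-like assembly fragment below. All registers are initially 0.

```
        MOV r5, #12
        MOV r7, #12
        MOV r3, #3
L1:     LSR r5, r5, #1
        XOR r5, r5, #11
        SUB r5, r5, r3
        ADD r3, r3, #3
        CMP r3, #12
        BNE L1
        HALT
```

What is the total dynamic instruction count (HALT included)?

22

MOV r5, #12 → r5=12
MOV r7, #12 → r7=12
MOV r3, #3 → r3=3
LSR r5, r5, #1 → r5=12>>1=6
XOR r5, r5, #11 → r5=6^11=13
SUB r5, r5, r3 → r5=13-3=10
ADD r3, r3, #3 → r3=3+3=6
CMP r3, #12  (cmp 6,12)
BNE L1: taken
LSR r5, r5, #1 → r5=10>>1=5
XOR r5, r5, #11 → r5=5^11=14
SUB r5, r5, r3 → r5=14-6=8
ADD r3, r3, #3 → r3=6+3=9
CMP r3, #12  (cmp 9,12)
BNE L1: taken
LSR r5, r5, #1 → r5=8>>1=4
XOR r5, r5, #11 → r5=4^11=15
SUB r5, r5, r3 → r5=15-9=6
ADD r3, r3, #3 → r3=9+3=12
CMP r3, #12  (cmp 12,12)
BNE L1: not taken
halt.
Total executed instructions: 22.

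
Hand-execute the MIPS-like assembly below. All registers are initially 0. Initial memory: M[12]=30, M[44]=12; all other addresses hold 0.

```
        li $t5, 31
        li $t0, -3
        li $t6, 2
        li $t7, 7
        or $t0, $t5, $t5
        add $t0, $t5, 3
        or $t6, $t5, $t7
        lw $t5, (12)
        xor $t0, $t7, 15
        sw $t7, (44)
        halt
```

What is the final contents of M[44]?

7

li $t5, 31 → $t5=31
li $t0, -3 → $t0=-3
li $t6, 2 → $t6=2
li $t7, 7 → $t7=7
or $t0, $t5, $t5 → $t0=31|31=31
add $t0, $t5, 3 → $t0=31+3=34
or $t6, $t5, $t7 → $t6=31|7=31
lw $t5, (12) → $t5=M[12]=30
xor $t0, $t7, 15 → $t0=7^15=8
sw $t7, (44) → M[44]=7
halt.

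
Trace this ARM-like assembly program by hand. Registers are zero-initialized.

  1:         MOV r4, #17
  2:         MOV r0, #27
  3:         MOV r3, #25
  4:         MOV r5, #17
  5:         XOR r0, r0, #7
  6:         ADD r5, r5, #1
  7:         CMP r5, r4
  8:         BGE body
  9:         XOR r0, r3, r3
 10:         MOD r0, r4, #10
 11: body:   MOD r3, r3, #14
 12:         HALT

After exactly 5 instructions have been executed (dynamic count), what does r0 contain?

r4=17
r0=27
r3=25
r5=17
r0=27^7=28
After step 5: r0 = 28.

28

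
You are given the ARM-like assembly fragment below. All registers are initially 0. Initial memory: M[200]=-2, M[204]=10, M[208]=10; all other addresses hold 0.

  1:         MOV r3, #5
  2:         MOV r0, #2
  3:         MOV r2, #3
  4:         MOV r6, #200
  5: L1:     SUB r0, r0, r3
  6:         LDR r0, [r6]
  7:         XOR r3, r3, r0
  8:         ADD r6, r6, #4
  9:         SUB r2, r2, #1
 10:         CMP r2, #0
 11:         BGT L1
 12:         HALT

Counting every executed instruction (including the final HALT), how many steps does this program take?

26

MOV r3, #5 → r3=5
MOV r0, #2 → r0=2
MOV r2, #3 → r2=3
MOV r6, #200 → r6=200
SUB r0, r0, r3 → r0=2-5=-3
LDR r0, [r6] → r0=M[200]=-2
XOR r3, r3, r0 → r3=5^(-2)=-5
ADD r6, r6, #4 → r6=200+4=204
SUB r2, r2, #1 → r2=3-1=2
CMP r2, #0  (cmp 2,0)
BGT L1: taken
SUB r0, r0, r3 → r0=(-2)-(-5)=3
LDR r0, [r6] → r0=M[204]=10
XOR r3, r3, r0 → r3=(-5)^10=-15
ADD r6, r6, #4 → r6=204+4=208
SUB r2, r2, #1 → r2=2-1=1
CMP r2, #0  (cmp 1,0)
BGT L1: taken
SUB r0, r0, r3 → r0=10-(-15)=25
LDR r0, [r6] → r0=M[208]=10
XOR r3, r3, r0 → r3=(-15)^10=-5
ADD r6, r6, #4 → r6=208+4=212
SUB r2, r2, #1 → r2=1-1=0
CMP r2, #0  (cmp 0,0)
BGT L1: not taken
halt.
Total executed instructions: 26.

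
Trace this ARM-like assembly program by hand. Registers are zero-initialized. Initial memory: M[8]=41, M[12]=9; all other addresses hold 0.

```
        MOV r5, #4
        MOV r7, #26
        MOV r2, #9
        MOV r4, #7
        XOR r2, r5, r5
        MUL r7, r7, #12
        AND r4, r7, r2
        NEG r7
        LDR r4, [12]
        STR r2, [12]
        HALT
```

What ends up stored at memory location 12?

after MOV r5, #4: r5=4
after MOV r7, #26: r7=26
after MOV r2, #9: r2=9
after MOV r4, #7: r4=7
after XOR r2, r5, r5: r2=4^4=0
after MUL r7, r7, #12: r7=26*12=312
after AND r4, r7, r2: r4=312&0=0
after NEG r7: r7=-(312)=-312
after LDR r4, [12]: r4=M[12]=9
STR r2, [12] → M[12]=0
halt.

0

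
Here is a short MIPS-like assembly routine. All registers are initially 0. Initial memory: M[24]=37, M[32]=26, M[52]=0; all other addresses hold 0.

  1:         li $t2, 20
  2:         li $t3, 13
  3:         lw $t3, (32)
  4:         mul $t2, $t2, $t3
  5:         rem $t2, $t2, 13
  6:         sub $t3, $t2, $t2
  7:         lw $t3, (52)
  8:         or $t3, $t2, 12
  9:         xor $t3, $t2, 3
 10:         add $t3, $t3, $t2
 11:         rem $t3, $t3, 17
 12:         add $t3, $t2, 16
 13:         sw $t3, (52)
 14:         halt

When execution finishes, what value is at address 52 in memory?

16

$t2=20
$t3=13
$t3=M[32]=26
$t2=20*26=520
$t2=520%13=0
$t3=0-0=0
$t3=M[52]=0
$t3=0|12=12
$t3=0^3=3
$t3=3+0=3
$t3=3%17=3
$t3=0+16=16
sw $t3, (52) → M[52]=16
halt.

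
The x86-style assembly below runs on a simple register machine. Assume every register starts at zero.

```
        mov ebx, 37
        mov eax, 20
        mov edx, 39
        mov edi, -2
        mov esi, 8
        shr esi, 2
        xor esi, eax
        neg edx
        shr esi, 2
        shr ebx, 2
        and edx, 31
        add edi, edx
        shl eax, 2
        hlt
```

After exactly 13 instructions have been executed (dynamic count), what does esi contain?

5

after mov ebx, 37: ebx=37
after mov eax, 20: eax=20
after mov edx, 39: edx=39
after mov edi, -2: edi=-2
after mov esi, 8: esi=8
after shr esi, 2: esi=8>>2=2
after xor esi, eax: esi=2^20=22
after neg edx: edx=-(39)=-39
after shr esi, 2: esi=22>>2=5
after shr ebx, 2: ebx=37>>2=9
after and edx, 31: edx=(-39)&31=25
after add edi, edx: edi=(-2)+25=23
after shl eax, 2: eax=20<<2=80
After step 13: esi = 5.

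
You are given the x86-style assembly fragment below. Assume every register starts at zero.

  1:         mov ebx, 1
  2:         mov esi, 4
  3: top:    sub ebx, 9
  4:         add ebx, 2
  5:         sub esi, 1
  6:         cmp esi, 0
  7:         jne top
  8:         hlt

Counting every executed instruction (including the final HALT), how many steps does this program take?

23

ebx=1
esi=4
ebx=1-9=-8
ebx=(-8)+2=-6
esi=4-1=3
cmp esi, 0  (cmp 3,0)
jne top: taken
ebx=(-6)-9=-15
ebx=(-15)+2=-13
esi=3-1=2
cmp esi, 0  (cmp 2,0)
jne top: taken
ebx=(-13)-9=-22
ebx=(-22)+2=-20
esi=2-1=1
cmp esi, 0  (cmp 1,0)
jne top: taken
ebx=(-20)-9=-29
ebx=(-29)+2=-27
esi=1-1=0
cmp esi, 0  (cmp 0,0)
jne top: not taken
halt.
Total executed instructions: 23.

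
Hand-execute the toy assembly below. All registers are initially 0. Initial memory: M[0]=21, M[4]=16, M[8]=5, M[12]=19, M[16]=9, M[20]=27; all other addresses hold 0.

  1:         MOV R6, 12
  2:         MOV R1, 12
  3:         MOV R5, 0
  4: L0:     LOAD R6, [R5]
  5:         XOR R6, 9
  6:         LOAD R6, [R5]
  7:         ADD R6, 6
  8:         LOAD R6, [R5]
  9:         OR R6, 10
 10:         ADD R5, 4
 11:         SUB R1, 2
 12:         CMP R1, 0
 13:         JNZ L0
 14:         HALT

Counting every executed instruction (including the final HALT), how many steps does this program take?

64

after MOV R6, 12: R6=12
after MOV R1, 12: R1=12
after MOV R5, 0: R5=0
after LOAD R6, [R5]: R6=M[0]=21
after XOR R6, 9: R6=21^9=28
after LOAD R6, [R5]: R6=M[0]=21
after ADD R6, 6: R6=21+6=27
after LOAD R6, [R5]: R6=M[0]=21
after OR R6, 10: R6=21|10=31
after ADD R5, 4: R5=0+4=4
after SUB R1, 2: R1=12-2=10
CMP R1, 0  (cmp 10,0)
JNZ L0: taken
after LOAD R6, [R5]: R6=M[4]=16
after XOR R6, 9: R6=16^9=25
after LOAD R6, [R5]: R6=M[4]=16
after ADD R6, 6: R6=16+6=22
after LOAD R6, [R5]: R6=M[4]=16
after OR R6, 10: R6=16|10=26
after ADD R5, 4: R5=4+4=8
after SUB R1, 2: R1=10-2=8
CMP R1, 0  (cmp 8,0)
JNZ L0: taken
after LOAD R6, [R5]: R6=M[8]=5
after XOR R6, 9: R6=5^9=12
after LOAD R6, [R5]: R6=M[8]=5
after ADD R6, 6: R6=5+6=11
after LOAD R6, [R5]: R6=M[8]=5
after OR R6, 10: R6=5|10=15
after ADD R5, 4: R5=8+4=12
after SUB R1, 2: R1=8-2=6
CMP R1, 0  (cmp 6,0)
JNZ L0: taken
after LOAD R6, [R5]: R6=M[12]=19
after XOR R6, 9: R6=19^9=26
after LOAD R6, [R5]: R6=M[12]=19
after ADD R6, 6: R6=19+6=25
after LOAD R6, [R5]: R6=M[12]=19
after OR R6, 10: R6=19|10=27
after ADD R5, 4: R5=12+4=16
after SUB R1, 2: R1=6-2=4
CMP R1, 0  (cmp 4,0)
JNZ L0: taken
after LOAD R6, [R5]: R6=M[16]=9
after XOR R6, 9: R6=9^9=0
after LOAD R6, [R5]: R6=M[16]=9
after ADD R6, 6: R6=9+6=15
after LOAD R6, [R5]: R6=M[16]=9
after OR R6, 10: R6=9|10=11
after ADD R5, 4: R5=16+4=20
after SUB R1, 2: R1=4-2=2
CMP R1, 0  (cmp 2,0)
JNZ L0: taken
after LOAD R6, [R5]: R6=M[20]=27
after XOR R6, 9: R6=27^9=18
after LOAD R6, [R5]: R6=M[20]=27
after ADD R6, 6: R6=27+6=33
after LOAD R6, [R5]: R6=M[20]=27
after OR R6, 10: R6=27|10=27
after ADD R5, 4: R5=20+4=24
after SUB R1, 2: R1=2-2=0
CMP R1, 0  (cmp 0,0)
JNZ L0: not taken
halt.
Total executed instructions: 64.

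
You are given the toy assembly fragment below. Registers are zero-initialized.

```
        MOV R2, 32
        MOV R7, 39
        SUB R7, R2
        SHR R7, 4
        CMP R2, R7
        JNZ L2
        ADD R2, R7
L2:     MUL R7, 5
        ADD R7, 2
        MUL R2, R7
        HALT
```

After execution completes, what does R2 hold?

64

after MOV R2, 32: R2=32
after MOV R7, 39: R7=39
after SUB R7, R2: R7=39-32=7
after SHR R7, 4: R7=7>>4=0
CMP R2, R7  (cmp 32,0)
JNZ L2: taken
after MUL R7, 5: R7=0*5=0
after ADD R7, 2: R7=0+2=2
after MUL R2, R7: R2=32*2=64
halt.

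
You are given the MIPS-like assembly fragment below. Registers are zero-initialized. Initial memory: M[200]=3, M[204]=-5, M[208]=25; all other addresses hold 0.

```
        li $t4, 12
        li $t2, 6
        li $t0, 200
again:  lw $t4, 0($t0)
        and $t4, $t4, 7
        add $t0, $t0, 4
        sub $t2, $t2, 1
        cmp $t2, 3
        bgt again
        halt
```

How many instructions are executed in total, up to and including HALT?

$t4=12
$t2=6
$t0=200
$t4=M[200]=3
$t4=3&7=3
$t0=200+4=204
$t2=6-1=5
cmp $t2, 3  (cmp 5,3)
bgt again: taken
$t4=M[204]=-5
$t4=(-5)&7=3
$t0=204+4=208
$t2=5-1=4
cmp $t2, 3  (cmp 4,3)
bgt again: taken
$t4=M[208]=25
$t4=25&7=1
$t0=208+4=212
$t2=4-1=3
cmp $t2, 3  (cmp 3,3)
bgt again: not taken
halt.
Total executed instructions: 22.

22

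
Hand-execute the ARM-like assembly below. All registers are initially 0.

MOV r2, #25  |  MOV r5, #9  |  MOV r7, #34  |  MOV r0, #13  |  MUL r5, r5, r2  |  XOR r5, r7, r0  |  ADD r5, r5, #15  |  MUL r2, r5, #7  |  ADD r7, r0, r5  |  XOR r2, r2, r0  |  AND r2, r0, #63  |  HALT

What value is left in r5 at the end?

r2=25
r5=9
r7=34
r0=13
r5=9*25=225
r5=34^13=47
r5=47+15=62
r2=62*7=434
r7=13+62=75
r2=434^13=447
r2=13&63=13
halt.

62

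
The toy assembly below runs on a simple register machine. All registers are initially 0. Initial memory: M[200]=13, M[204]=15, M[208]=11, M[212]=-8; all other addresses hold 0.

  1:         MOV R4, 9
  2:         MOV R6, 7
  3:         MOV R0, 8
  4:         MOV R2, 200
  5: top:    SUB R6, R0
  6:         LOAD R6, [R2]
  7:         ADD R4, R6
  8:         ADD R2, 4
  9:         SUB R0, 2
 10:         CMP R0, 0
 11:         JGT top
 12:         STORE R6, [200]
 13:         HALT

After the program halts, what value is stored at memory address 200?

-8

MOV R4, 9 → R4=9
MOV R6, 7 → R6=7
MOV R0, 8 → R0=8
MOV R2, 200 → R2=200
SUB R6, R0 → R6=7-8=-1
LOAD R6, [R2] → R6=M[200]=13
ADD R4, R6 → R4=9+13=22
ADD R2, 4 → R2=200+4=204
SUB R0, 2 → R0=8-2=6
CMP R0, 0  (cmp 6,0)
JGT top: taken
SUB R6, R0 → R6=13-6=7
LOAD R6, [R2] → R6=M[204]=15
ADD R4, R6 → R4=22+15=37
ADD R2, 4 → R2=204+4=208
SUB R0, 2 → R0=6-2=4
CMP R0, 0  (cmp 4,0)
JGT top: taken
SUB R6, R0 → R6=15-4=11
LOAD R6, [R2] → R6=M[208]=11
ADD R4, R6 → R4=37+11=48
ADD R2, 4 → R2=208+4=212
SUB R0, 2 → R0=4-2=2
CMP R0, 0  (cmp 2,0)
JGT top: taken
SUB R6, R0 → R6=11-2=9
LOAD R6, [R2] → R6=M[212]=-8
ADD R4, R6 → R4=48+(-8)=40
ADD R2, 4 → R2=212+4=216
SUB R0, 2 → R0=2-2=0
CMP R0, 0  (cmp 0,0)
JGT top: not taken
STORE R6, [200] → M[200]=-8
halt.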